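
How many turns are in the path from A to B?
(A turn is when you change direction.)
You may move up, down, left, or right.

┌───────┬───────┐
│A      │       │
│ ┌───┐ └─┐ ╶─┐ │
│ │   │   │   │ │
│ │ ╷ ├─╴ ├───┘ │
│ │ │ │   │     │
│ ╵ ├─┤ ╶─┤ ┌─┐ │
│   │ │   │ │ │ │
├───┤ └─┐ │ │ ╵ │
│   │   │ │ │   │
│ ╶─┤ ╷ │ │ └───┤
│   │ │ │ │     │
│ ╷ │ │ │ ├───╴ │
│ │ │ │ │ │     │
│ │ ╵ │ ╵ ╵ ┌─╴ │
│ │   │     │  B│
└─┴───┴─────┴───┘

Directions: right, right, right, down, right, down, left, down, right, down, down, down, down, right, up, right, right, down
Number of turns: 11

Solution:

┌───────┬───────┐
│A → → ↓│       │
│ ┌───┐ └─┐ ╶─┐ │
│ │   │↳ ↓│   │ │
│ │ ╷ ├─╴ ├───┘ │
│ │ │ │↓ ↲│     │
│ ╵ ├─┤ ╶─┤ ┌─┐ │
│   │ │↳ ↓│ │ │ │
├───┤ └─┐ │ │ ╵ │
│   │   │↓│ │   │
│ ╶─┤ ╷ │ │ └───┤
│   │ │ │↓│     │
│ ╷ │ │ │ ├───╴ │
│ │ │ │ │↓│↱ → ↓│
│ │ ╵ │ ╵ ╵ ┌─╴ │
│ │   │  ↳ ↑│  B│
└─┴───┴─────┴───┘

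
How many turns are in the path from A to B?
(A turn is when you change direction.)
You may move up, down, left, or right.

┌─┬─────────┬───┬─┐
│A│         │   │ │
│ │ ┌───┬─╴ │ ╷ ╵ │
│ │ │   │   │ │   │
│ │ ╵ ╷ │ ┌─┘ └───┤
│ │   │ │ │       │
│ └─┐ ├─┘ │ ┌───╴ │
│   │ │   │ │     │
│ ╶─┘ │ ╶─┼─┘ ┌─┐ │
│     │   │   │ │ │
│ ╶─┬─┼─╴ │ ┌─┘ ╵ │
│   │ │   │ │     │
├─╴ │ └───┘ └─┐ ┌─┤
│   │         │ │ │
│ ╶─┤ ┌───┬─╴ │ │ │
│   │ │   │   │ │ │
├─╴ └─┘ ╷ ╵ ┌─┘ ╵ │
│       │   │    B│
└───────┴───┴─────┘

Directions: down, down, down, down, down, right, down, left, down, right, down, right, right, up, right, down, right, up, right, up, left, up, up, right, up, right, right, down, down, left, down, down, down, right
Number of turns: 23

Solution:

┌─┬─────────┬───┬─┐
│A│         │   │ │
│ │ ┌───┬─╴ │ ╷ ╵ │
│↓│ │   │   │ │   │
│ │ ╵ ╷ │ ┌─┘ └───┤
│↓│   │ │ │       │
│ └─┐ ├─┘ │ ┌───╴ │
│↓  │ │   │ │↱ → ↓│
│ ╶─┘ │ ╶─┼─┘ ┌─┐ │
│↓    │   │↱ ↑│ │↓│
│ ╶─┬─┼─╴ │ ┌─┘ ╵ │
│↳ ↓│ │   │↑│  ↓ ↲│
├─╴ │ └───┘ └─┐ ┌─┤
│↓ ↲│      ↑ ↰│↓│ │
│ ╶─┤ ┌───┬─╴ │ │ │
│↳ ↓│ │↱ ↓│↱ ↑│↓│ │
├─╴ └─┘ ╷ ╵ ┌─┘ ╵ │
│  ↳ → ↑│↳ ↑│  ↳ B│
└───────┴───┴─────┘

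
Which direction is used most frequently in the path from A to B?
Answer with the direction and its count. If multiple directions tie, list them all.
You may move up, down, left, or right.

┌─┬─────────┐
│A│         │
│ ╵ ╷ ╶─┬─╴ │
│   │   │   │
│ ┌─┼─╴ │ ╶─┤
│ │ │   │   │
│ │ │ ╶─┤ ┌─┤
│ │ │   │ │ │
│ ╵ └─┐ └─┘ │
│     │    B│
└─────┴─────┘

Directions: down, right, up, right, down, right, down, left, down, right, down, right, right
Counts: {'down': 5, 'right': 6, 'up': 1, 'left': 1}
Most common: right (6 times)

Solution:

┌─┬─────────┐
│A│↱ ↓      │
│ ╵ ╷ ╶─┬─╴ │
│↳ ↑│↳ ↓│   │
│ ┌─┼─╴ │ ╶─┤
│ │ │↓ ↲│   │
│ │ │ ╶─┤ ┌─┤
│ │ │↳ ↓│ │ │
│ ╵ └─┐ └─┘ │
│     │↳ → B│
└─────┴─────┘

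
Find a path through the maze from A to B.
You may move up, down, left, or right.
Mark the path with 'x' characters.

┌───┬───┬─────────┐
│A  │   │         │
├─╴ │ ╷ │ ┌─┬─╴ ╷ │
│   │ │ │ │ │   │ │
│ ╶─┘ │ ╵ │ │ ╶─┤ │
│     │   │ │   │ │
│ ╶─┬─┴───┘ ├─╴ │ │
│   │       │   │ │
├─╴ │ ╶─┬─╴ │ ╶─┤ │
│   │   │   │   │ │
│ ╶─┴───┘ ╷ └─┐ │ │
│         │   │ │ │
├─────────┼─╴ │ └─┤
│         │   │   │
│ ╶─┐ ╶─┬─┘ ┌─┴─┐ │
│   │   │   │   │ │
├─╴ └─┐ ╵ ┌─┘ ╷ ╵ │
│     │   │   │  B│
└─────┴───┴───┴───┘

Finding the shortest path through the maze:
Path length: 30 steps
Directions: right → down → left → down → right → right → up → up → right → down → down → right → up → up → right → right → right → down → left → down → right → down → left → down → right → down → down → right → down → down

Solution:

┌───┬───┬─────────┐
│A x│x x│x x x x  │
├─╴ │ ╷ │ ┌─┬─╴ ╷ │
│x x│x│x│x│ │x x│ │
│ ╶─┘ │ ╵ │ │ ╶─┤ │
│x x x│x x│ │x x│ │
│ ╶─┬─┴───┘ ├─╴ │ │
│   │       │x x│ │
├─╴ │ ╶─┬─╴ │ ╶─┤ │
│   │   │   │x x│ │
│ ╶─┴───┘ ╷ └─┐ │ │
│         │   │x│ │
├─────────┼─╴ │ └─┤
│         │   │x x│
│ ╶─┐ ╶─┬─┘ ┌─┴─┐ │
│   │   │   │   │x│
├─╴ └─┐ ╵ ┌─┘ ╷ ╵ │
│     │   │   │  B│
└─────┴───┴───┴───┘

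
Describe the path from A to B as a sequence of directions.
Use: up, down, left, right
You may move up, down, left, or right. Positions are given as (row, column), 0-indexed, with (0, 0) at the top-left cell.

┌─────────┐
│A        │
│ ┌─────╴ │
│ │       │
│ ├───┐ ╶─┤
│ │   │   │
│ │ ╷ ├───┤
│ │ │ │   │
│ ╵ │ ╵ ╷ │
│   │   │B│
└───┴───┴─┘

Finding the path and converting it to directions:
Path through cells: (0,0) → (1,0) → (2,0) → (3,0) → (4,0) → (4,1) → (3,1) → (2,1) → (2,2) → (3,2) → (4,2) → (4,3) → (3,3) → (3,4) → (4,4)
Directions: down, down, down, down, right, up, up, right, down, down, right, up, right, down

Solution:

┌─────────┐
│A        │
│ ┌─────╴ │
│↓│       │
│ ├───┐ ╶─┤
│↓│↱ ↓│   │
│ │ ╷ ├───┤
│↓│↑│↓│↱ ↓│
│ ╵ │ ╵ ╷ │
│↳ ↑│↳ ↑│B│
└───┴───┴─┘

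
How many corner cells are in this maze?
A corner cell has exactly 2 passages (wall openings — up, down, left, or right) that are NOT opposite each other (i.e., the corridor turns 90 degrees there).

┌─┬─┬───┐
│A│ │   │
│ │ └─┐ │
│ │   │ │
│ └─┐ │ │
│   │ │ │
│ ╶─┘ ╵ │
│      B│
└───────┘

Counting corner cells (2 non-opposite passages):
Total corners: 5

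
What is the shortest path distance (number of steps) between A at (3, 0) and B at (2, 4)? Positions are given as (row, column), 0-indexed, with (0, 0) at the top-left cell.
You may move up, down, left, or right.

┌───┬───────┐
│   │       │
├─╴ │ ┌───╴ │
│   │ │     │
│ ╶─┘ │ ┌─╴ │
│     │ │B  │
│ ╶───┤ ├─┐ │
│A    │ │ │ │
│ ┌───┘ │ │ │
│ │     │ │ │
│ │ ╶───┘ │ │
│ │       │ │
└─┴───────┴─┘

Finding path from (3, 0) to (2, 4):
Path: (3,0) → (2,0) → (2,1) → (2,2) → (1,2) → (0,2) → (0,3) → (0,4) → (0,5) → (1,5) → (2,5) → (2,4)
Distance: 11 steps

Solution:

┌───┬───────┐
│   │↱ → → ↓│
├─╴ │ ┌───╴ │
│   │↑│    ↓│
│ ╶─┘ │ ┌─╴ │
│↱ → ↑│ │B ↲│
│ ╶───┤ ├─┐ │
│A    │ │ │ │
│ ┌───┘ │ │ │
│ │     │ │ │
│ │ ╶───┘ │ │
│ │       │ │
└─┴───────┴─┘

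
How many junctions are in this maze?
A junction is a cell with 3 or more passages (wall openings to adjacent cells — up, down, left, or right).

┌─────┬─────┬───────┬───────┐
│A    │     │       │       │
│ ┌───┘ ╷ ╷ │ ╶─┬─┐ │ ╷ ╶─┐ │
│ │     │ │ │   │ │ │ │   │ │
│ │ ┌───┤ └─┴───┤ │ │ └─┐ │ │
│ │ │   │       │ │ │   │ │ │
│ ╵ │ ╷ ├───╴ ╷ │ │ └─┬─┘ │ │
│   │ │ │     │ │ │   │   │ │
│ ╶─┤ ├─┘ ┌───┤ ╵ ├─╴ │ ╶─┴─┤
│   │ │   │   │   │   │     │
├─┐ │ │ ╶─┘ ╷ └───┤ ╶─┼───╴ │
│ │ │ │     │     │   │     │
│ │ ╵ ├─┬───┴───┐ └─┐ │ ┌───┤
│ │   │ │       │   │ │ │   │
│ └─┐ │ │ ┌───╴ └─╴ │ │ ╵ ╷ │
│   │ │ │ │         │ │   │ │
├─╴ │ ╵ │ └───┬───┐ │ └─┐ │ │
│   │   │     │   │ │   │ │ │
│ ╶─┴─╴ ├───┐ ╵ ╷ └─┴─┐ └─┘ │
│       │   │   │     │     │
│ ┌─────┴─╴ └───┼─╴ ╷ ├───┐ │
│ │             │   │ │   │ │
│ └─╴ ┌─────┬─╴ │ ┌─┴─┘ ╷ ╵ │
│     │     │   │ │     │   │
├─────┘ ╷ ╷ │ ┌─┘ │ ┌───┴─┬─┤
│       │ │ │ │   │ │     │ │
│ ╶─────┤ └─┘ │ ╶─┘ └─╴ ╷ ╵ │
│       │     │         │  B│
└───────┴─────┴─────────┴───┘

Checking each cell for number of passages:

Junctions found (3+ passages):
  (0, 4): 3 passages
  (0, 11): 3 passages
  (2, 6): 3 passages
  (3, 0): 3 passages
  (6, 2): 3 passages
  (7, 7): 3 passages
  (7, 9): 3 passages
  (7, 12): 3 passages
  (8, 3): 3 passages
  (9, 0): 3 passages
  (9, 9): 3 passages
  (9, 13): 3 passages
  (10, 2): 3 passages
  (10, 5): 3 passages
  (11, 4): 3 passages
  (12, 11): 3 passages
  (13, 9): 3 passages
Total junctions: 17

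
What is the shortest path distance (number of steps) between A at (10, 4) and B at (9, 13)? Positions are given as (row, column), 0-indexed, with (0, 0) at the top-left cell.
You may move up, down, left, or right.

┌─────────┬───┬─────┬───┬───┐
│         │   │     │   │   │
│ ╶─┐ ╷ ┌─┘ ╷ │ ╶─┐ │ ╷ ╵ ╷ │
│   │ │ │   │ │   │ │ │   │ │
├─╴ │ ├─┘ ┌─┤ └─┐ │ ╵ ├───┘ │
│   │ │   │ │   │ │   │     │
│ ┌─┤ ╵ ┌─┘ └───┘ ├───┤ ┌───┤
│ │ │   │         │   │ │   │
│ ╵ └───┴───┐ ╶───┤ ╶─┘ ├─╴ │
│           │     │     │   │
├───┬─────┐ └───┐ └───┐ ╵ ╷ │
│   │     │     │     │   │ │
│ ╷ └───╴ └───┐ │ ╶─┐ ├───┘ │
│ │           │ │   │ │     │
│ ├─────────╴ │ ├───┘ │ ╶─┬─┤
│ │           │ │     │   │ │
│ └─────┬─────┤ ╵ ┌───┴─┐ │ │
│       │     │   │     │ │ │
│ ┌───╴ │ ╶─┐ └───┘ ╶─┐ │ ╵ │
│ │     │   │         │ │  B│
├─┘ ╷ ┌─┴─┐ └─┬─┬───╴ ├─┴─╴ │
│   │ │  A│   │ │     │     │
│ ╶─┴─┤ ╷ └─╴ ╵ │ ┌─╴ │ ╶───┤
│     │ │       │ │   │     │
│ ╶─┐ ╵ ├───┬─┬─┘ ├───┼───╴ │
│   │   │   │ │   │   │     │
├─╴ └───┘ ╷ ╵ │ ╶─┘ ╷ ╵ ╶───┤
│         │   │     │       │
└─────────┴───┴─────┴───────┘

Finding path from (10, 4) to (9, 13):
Path: (10,4) → (11,4) → (11,5) → (11,6) → (10,6) → (10,5) → (9,5) → (9,4) → (8,4) → (8,5) → (8,6) → (9,6) → (9,7) → (9,8) → (9,9) → (9,10) → (10,10) → (10,9) → (10,8) → (11,8) → (12,8) → (12,7) → (13,7) → (13,8) → (13,9) → (12,9) → (12,10) → (13,10) → (13,11) → (12,11) → (12,12) → (12,13) → (11,13) → (11,12) → (11,11) → (10,11) → (10,12) → (10,13) → (9,13)
Distance: 38 steps

Solution:

┌─────────┬───┬─────┬───┬───┐
│         │   │     │   │   │
│ ╶─┐ ╷ ┌─┘ ╷ │ ╶─┐ │ ╷ ╵ ╷ │
│   │ │ │   │ │   │ │ │   │ │
├─╴ │ ├─┘ ┌─┤ └─┐ │ ╵ ├───┘ │
│   │ │   │ │   │ │   │     │
│ ┌─┤ ╵ ┌─┘ └───┘ ├───┤ ┌───┤
│ │ │   │         │   │ │   │
│ ╵ └───┴───┐ ╶───┤ ╶─┘ ├─╴ │
│           │     │     │   │
├───┬─────┐ └───┐ └───┐ ╵ ╷ │
│   │     │     │     │   │ │
│ ╷ └───╴ └───┐ │ ╶─┐ ├───┘ │
│ │           │ │   │ │     │
│ ├─────────╴ │ ├───┘ │ ╶─┬─┤
│ │           │ │     │   │ │
│ └─────┬─────┤ ╵ ┌───┴─┐ │ │
│       │↱ → ↓│   │     │ │ │
│ ┌───╴ │ ╶─┐ └───┘ ╶─┐ │ ╵ │
│ │     │↑ ↰│↳ → → → ↓│ │  B│
├─┘ ╷ ┌─┴─┐ └─┬─┬───╴ ├─┴─╴ │
│   │ │  A│↑ ↰│ │↓ ← ↲│↱ → ↑│
│ ╶─┴─┤ ╷ └─╴ ╵ │ ┌─╴ │ ╶───┤
│     │ │↳ → ↑  │↓│   │↑ ← ↰│
│ ╶─┐ ╵ ├───┬─┬─┘ ├───┼───╴ │
│   │   │   │ │↓ ↲│↱ ↓│↱ → ↑│
├─╴ └───┘ ╷ ╵ │ ╶─┘ ╷ ╵ ╶───┤
│         │   │↳ → ↑│↳ ↑    │
└─────────┴───┴─────┴───────┘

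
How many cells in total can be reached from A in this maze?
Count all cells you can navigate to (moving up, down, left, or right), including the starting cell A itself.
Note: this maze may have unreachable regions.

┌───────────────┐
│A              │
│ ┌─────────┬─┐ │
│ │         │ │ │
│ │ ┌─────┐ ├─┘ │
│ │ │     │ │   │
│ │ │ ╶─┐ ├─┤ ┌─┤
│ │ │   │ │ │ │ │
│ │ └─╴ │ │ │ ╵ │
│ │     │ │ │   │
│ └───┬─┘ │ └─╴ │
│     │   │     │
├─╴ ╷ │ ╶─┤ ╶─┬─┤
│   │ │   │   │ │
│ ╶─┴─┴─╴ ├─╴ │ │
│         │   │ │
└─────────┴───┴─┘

Using BFS/flood-fill to find all reachable cells from A:
Maze size: 8 × 8 = 64 total cells
3 cell(s) are walled off and cannot be reached from A.
Reachable cells: 61

Reachable region (· marks reachable cells):

┌───────────────┐
│A · · · · · · ·│
│ ┌─────────┬─┐ │
│·│· · · · ·│ │·│
│ │ ┌─────┐ ├─┘ │
│·│·│· · ·│·│· ·│
│ │ │ ╶─┐ ├─┤ ┌─┤
│·│·│· ·│·│·│·│·│
│ │ └─╴ │ │ │ ╵ │
│·│· · ·│·│·│· ·│
│ └───┬─┘ │ └─╴ │
│· · ·│· ·│· · ·│
├─╴ ╷ │ ╶─┤ ╶─┬─┤
│· ·│·│· ·│· ·│ │
│ ╶─┴─┴─╴ ├─╴ │ │
│· · · · ·│· ·│ │
└─────────┴───┴─┘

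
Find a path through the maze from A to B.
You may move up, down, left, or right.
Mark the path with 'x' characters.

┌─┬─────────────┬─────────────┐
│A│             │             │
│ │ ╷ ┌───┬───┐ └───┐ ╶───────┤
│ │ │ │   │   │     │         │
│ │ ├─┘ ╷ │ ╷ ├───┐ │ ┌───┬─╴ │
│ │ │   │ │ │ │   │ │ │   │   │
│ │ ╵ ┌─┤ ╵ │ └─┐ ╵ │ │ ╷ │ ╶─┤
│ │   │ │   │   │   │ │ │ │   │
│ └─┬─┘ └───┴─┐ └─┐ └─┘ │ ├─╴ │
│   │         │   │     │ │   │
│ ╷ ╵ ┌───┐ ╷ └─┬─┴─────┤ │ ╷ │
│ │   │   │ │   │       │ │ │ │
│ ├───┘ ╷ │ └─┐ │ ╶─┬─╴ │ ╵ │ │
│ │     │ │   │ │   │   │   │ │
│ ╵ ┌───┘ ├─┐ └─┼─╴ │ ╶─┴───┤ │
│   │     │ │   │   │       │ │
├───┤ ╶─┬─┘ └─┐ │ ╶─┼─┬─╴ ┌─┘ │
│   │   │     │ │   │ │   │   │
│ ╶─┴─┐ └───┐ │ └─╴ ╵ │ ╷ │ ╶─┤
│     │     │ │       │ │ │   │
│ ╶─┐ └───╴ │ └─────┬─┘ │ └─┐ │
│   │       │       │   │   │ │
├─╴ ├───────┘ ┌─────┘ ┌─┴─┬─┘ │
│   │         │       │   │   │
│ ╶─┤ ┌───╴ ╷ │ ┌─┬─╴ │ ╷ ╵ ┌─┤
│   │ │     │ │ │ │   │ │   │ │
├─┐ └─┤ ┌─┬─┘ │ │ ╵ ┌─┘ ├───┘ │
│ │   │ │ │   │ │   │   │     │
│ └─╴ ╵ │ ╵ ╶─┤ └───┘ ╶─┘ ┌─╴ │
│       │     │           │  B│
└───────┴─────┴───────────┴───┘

Finding the shortest path through the maze:
Path length: 56 steps
Directions: down → down → down → down → right → down → right → up → right → right → right → down → down → right → down → right → down → down → right → right → up → left → up → right → up → left → up → right → right → right → down → left → down → right → right → down → left → down → down → left → down → left → left → left → down → down → down → right → right → right → right → right → up → right → right → down

Solution:

┌─┬─────────────┬─────────────┐
│A│             │             │
│ │ ╷ ┌───┬───┐ └───┐ ╶───────┤
│x│ │ │   │   │     │         │
│ │ ├─┘ ╷ │ ╷ ├───┐ │ ┌───┬─╴ │
│x│ │   │ │ │ │   │ │ │   │   │
│ │ ╵ ┌─┤ ╵ │ └─┐ ╵ │ │ ╷ │ ╶─┤
│x│   │ │   │   │   │ │ │ │   │
│ └─┬─┘ └───┴─┐ └─┐ └─┘ │ ├─╴ │
│x x│x x x x  │   │     │ │   │
│ ╷ ╵ ┌───┐ ╷ └─┬─┴─────┤ │ ╷ │
│ │x x│   │x│   │x x x x│ │ │ │
│ ├───┘ ╷ │ └─┐ │ ╶─┬─╴ │ ╵ │ │
│ │     │ │x x│ │x x│x x│   │ │
│ ╵ ┌───┘ ├─┐ └─┼─╴ │ ╶─┴───┤ │
│   │     │ │x x│x x│x x x  │ │
├───┤ ╶─┬─┘ └─┐ │ ╶─┼─┬─╴ ┌─┘ │
│   │   │     │x│x x│ │x x│   │
│ ╶─┴─┐ └───┐ │ └─╴ ╵ │ ╷ │ ╶─┤
│     │     │ │x x x  │x│ │   │
│ ╶─┐ └───╴ │ └─────┬─┘ │ └─┐ │
│   │       │       │x x│   │ │
├─╴ ├───────┘ ┌─────┘ ┌─┴─┬─┘ │
│   │         │x x x x│   │   │
│ ╶─┤ ┌───╴ ╷ │ ┌─┬─╴ │ ╷ ╵ ┌─┤
│   │ │     │ │x│ │   │ │   │ │
├─┐ └─┤ ┌─┬─┘ │ │ ╵ ┌─┘ ├───┘ │
│ │   │ │ │   │x│   │   │x x x│
│ └─╴ ╵ │ ╵ ╶─┤ └───┘ ╶─┘ ┌─╴ │
│       │     │x x x x x x│  B│
└───────┴─────┴───────────┴───┘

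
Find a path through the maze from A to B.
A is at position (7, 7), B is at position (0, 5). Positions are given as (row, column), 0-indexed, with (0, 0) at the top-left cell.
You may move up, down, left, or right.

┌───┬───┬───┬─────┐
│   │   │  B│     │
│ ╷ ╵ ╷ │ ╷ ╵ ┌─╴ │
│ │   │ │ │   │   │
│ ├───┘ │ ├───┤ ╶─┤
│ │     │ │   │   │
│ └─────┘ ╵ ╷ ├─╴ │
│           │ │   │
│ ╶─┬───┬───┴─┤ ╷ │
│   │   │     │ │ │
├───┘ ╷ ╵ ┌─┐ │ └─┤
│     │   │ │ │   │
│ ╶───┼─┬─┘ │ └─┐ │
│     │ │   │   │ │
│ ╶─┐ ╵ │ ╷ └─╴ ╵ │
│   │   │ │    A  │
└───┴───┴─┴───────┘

Finding the shortest path from (7, 7) to (0, 5):
Path length: 17 steps
Directions: right → up → up → left → up → up → right → up → left → up → right → up → left → left → down → left → up

Solution:

┌───┬───┬───┬─────┐
│   │   │  B│↓ ← ↰│
│ ╷ ╵ ╷ │ ╷ ╵ ┌─╴ │
│ │   │ │ │↑ ↲│↱ ↑│
│ ├───┘ │ ├───┤ ╶─┤
│ │     │ │   │↑ ↰│
│ └─────┘ ╵ ╷ ├─╴ │
│           │ │↱ ↑│
│ ╶─┬───┬───┴─┤ ╷ │
│   │   │     │↑│ │
├───┘ ╷ ╵ ┌─┐ │ └─┤
│     │   │ │ │↑ ↰│
│ ╶───┼─┬─┘ │ └─┐ │
│     │ │   │   │↑│
│ ╶─┐ ╵ │ ╷ └─╴ ╵ │
│   │   │ │    A ↑│
└───┴───┴─┴───────┘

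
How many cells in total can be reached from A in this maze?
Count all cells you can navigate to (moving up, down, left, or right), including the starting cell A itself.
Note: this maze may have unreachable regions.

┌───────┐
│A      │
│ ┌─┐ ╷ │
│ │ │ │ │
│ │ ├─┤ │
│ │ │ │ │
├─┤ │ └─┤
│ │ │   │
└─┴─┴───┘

Using BFS/flood-fill to find all reachable cells from A:
Maze size: 4 × 4 = 16 total cells
7 cell(s) are walled off and cannot be reached from A.
Reachable cells: 9

Reachable region (· marks reachable cells):

┌───────┐
│A · · ·│
│ ┌─┐ ╷ │
│·│ │·│·│
│ │ ├─┤ │
│·│ │ │·│
├─┤ │ └─┤
│ │ │   │
└─┴─┴───┘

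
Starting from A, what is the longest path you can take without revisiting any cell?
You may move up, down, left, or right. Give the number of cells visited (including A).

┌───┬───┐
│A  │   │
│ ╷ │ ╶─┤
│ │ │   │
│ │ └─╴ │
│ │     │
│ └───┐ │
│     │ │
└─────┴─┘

Finding longest simple path using DFS:
Start: (0, 0)
Longest path visits 10 cells
Path: A → right → down → down → right → right → up → left → up → right

Solution:

┌───┬───┐
│A ↓│↱ B│
│ ╷ │ ╶─┤
│ │↓│↑ ↰│
│ │ └─╴ │
│ │↳ → ↑│
│ └───┐ │
│     │ │
└─────┴─┘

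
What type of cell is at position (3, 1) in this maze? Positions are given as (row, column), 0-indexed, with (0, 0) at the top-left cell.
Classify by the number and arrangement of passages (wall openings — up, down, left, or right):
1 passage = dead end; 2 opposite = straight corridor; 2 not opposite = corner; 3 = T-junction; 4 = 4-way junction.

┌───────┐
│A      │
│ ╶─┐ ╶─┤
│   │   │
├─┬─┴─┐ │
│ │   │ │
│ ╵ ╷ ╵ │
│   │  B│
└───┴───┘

Checking cell at (3, 1):
Number of passages: 2
Cell type: corner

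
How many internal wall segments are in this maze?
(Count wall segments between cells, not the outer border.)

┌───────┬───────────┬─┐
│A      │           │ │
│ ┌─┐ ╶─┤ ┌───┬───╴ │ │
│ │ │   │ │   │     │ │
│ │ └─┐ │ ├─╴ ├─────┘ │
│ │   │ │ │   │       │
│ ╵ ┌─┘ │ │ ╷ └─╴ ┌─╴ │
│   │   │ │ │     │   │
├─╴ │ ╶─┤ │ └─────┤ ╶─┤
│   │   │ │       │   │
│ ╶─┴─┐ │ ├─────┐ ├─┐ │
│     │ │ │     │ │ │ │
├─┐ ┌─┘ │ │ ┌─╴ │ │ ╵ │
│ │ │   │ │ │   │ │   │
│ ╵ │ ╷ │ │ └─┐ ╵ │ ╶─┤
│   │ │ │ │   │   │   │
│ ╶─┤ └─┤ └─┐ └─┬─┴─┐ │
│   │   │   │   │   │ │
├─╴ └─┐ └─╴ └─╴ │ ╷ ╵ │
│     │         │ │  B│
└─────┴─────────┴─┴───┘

Counting internal wall segments:
Total internal walls: 90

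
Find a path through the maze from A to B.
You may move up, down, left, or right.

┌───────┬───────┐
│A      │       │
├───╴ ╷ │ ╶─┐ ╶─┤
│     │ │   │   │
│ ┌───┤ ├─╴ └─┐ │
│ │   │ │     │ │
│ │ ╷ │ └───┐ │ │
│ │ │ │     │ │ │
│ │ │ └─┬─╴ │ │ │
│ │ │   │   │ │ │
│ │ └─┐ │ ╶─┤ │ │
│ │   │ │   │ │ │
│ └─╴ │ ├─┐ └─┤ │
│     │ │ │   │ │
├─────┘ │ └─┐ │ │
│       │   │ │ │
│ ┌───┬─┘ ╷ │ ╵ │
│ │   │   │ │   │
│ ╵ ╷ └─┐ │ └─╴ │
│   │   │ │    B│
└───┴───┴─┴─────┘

Finding the shortest path through the maze:
Path length: 18 steps
Directions: right → right → right → down → down → down → right → right → down → left → down → right → down → right → down → down → right → down

Solution:

┌───────┬───────┐
│A → → ↓│       │
├───╴ ╷ │ ╶─┐ ╶─┤
│     │↓│   │   │
│ ┌───┤ ├─╴ └─┐ │
│ │   │↓│     │ │
│ │ ╷ │ └───┐ │ │
│ │ │ │↳ → ↓│ │ │
│ │ │ └─┬─╴ │ │ │
│ │ │   │↓ ↲│ │ │
│ │ └─┐ │ ╶─┤ │ │
│ │   │ │↳ ↓│ │ │
│ └─╴ │ ├─┐ └─┤ │
│     │ │ │↳ ↓│ │
├─────┘ │ └─┐ │ │
│       │   │↓│ │
│ ┌───┬─┘ ╷ │ ╵ │
│ │   │   │ │↳ ↓│
│ ╵ ╷ └─┐ │ └─╴ │
│   │   │ │    B│
└───┴───┴─┴─────┘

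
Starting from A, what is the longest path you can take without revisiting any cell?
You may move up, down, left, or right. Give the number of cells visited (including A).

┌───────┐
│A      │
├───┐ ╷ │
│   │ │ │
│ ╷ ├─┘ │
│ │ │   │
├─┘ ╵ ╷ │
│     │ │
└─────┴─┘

Finding longest simple path using DFS:
Start: (0, 0)
Longest path visits 13 cells
Path: A → right → right → right → down → down → left → down → left → up → up → left → down

Solution:

┌───────┐
│A → → ↓│
├───┐ ╷ │
│↓ ↰│ │↓│
│ ╷ ├─┘ │
│B│↑│↓ ↲│
├─┘ ╵ ╷ │
│  ↑ ↲│ │
└─────┴─┘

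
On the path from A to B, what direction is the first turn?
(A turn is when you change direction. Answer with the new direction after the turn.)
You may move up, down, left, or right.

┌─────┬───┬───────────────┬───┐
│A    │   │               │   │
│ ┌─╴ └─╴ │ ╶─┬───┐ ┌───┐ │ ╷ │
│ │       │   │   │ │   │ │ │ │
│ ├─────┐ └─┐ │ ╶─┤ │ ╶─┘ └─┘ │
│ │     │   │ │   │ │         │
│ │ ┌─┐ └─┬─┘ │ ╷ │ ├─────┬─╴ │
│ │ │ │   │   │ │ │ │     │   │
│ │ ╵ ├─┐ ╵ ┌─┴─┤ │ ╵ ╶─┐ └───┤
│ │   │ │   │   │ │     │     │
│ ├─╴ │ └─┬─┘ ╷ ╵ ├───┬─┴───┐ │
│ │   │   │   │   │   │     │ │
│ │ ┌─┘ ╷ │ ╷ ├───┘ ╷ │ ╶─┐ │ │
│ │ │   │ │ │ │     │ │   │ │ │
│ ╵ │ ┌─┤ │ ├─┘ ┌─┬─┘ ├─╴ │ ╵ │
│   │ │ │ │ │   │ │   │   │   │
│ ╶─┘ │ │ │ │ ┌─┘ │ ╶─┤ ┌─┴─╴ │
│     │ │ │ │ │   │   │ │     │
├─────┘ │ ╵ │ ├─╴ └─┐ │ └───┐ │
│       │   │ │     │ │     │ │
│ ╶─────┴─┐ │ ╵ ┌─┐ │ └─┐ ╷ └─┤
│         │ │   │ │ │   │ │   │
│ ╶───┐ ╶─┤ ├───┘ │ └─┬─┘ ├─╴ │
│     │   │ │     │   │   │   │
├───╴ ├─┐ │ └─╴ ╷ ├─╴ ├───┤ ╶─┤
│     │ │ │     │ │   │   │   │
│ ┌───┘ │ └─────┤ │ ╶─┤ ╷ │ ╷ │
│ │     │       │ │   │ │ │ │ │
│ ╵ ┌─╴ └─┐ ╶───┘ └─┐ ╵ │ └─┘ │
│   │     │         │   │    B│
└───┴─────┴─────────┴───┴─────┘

Directions: down, down, down, down, down, down, down, right, up, up, right, up, left, up, up, right, right, down, right, down, right, up, right, up, up, left, up, right, right, right, right, down, down, down, down, right, up, right, right, down, right, right, down, down, down, left, up, up, left, left, down, right, down, left, down, down, right, right, down, right, down, left, down, right, down, down
First turn direction: right

Solution:

┌─────┬───┬───────────────┬───┐
│A    │   │↱ → → → ↓      │   │
│ ┌─╴ └─╴ │ ╶─┬───┐ ┌───┐ │ ╷ │
│↓│       │↑ ↰│   │↓│   │ │ │ │
│ ├─────┐ └─┐ │ ╶─┤ │ ╶─┘ └─┘ │
│↓│↱ → ↓│   │↑│   │↓│         │
│ │ ┌─┐ └─┬─┘ │ ╷ │ ├─────┬─╴ │
│↓│↑│ │↳ ↓│↱ ↑│ │ │↓│↱ → ↓│   │
│ │ ╵ ├─┐ ╵ ┌─┴─┤ │ ╵ ╶─┐ └───┤
│↓│↑ ↰│ │↳ ↑│   │ │↳ ↑  │↳ → ↓│
│ ├─╴ │ └─┬─┘ ╷ ╵ ├───┬─┴───┐ │
│↓│↱ ↑│   │   │   │   │↓ ← ↰│↓│
│ │ ┌─┘ ╷ │ ╷ ├───┘ ╷ │ ╶─┐ │ │
│↓│↑│   │ │ │ │     │ │↳ ↓│↑│↓│
│ ╵ │ ┌─┤ │ ├─┘ ┌─┬─┘ ├─╴ │ ╵ │
│↳ ↑│ │ │ │ │   │ │   │↓ ↲│↑ ↲│
│ ╶─┘ │ │ │ │ ┌─┘ │ ╶─┤ ┌─┴─╴ │
│     │ │ │ │ │   │   │↓│     │
├─────┘ │ ╵ │ ├─╴ └─┐ │ └───┐ │
│       │   │ │     │ │↳ → ↓│ │
│ ╶─────┴─┐ │ ╵ ┌─┐ │ └─┐ ╷ └─┤
│         │ │   │ │ │   │ │↳ ↓│
│ ╶───┐ ╶─┤ ├───┘ │ └─┬─┘ ├─╴ │
│     │   │ │     │   │   │↓ ↲│
├───╴ ├─┐ │ └─╴ ╷ ├─╴ ├───┤ ╶─┤
│     │ │ │     │ │   │   │↳ ↓│
│ ┌───┘ │ └─────┤ │ ╶─┤ ╷ │ ╷ │
│ │     │       │ │   │ │ │ │↓│
│ ╵ ┌─╴ └─┐ ╶───┘ └─┐ ╵ │ └─┘ │
│   │     │         │   │    B│
└───┴─────┴─────────┴───┴─────┘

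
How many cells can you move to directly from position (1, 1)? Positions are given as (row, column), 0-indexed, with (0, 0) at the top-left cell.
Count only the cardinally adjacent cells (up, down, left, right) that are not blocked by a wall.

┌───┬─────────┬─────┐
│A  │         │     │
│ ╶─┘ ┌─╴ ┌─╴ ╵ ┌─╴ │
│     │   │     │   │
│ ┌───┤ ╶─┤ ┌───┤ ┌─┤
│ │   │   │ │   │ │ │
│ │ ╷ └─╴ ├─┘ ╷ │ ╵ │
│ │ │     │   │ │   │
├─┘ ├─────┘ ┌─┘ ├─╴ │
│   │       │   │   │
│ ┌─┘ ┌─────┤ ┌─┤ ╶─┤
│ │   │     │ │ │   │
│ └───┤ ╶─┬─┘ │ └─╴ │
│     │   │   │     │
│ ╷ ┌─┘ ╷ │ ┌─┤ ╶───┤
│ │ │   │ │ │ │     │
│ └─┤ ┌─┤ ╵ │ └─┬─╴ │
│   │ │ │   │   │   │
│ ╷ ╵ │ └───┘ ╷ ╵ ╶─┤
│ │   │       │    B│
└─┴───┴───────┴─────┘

Checking passable neighbors of (1, 1):
Neighbors: (1, 0), (1, 2)
Count: 2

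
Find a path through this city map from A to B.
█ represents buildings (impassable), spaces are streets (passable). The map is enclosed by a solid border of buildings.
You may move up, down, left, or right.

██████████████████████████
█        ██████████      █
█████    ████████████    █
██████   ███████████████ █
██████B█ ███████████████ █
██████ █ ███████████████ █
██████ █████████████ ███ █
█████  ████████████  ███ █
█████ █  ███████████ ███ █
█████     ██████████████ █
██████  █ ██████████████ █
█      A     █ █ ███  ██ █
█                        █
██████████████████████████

Finding the shortest path from A to B:
Movement: cardinal only
Path length: 10 steps
Directions: up → up → left → left → up → up → right → up → up → up

Solution:

██████████████████████████
█        ██████████      █
█████    ████████████    █
██████   ███████████████ █
██████B█ ███████████████ █
██████↑█ ███████████████ █
██████↑█████████████ ███ █
█████↱↑████████████  ███ █
█████↑█  ███████████ ███ █
█████↑←↰  ██████████████ █
██████ ↑█ ██████████████ █
█      A     █ █ ███  ██ █
█                        █
██████████████████████████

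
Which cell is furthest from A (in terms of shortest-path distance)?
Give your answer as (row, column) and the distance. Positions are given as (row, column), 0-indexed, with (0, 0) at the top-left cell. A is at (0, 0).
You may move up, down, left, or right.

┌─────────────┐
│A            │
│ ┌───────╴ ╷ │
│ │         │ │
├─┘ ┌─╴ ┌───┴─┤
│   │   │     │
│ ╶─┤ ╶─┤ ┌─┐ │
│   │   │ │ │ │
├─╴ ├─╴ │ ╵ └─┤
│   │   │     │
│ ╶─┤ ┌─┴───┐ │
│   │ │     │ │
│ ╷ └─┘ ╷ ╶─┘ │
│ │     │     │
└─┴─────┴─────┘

Computing BFS distances from A to all cells:
Furthest cell: (3, 6)
Distance: 35 steps

Path from A to the furthest cell:

┌─────────────┐
│A → → → → ↓  │
│ ┌───────╴ ╷ │
│ │↓ ← ← ← ↲│ │
├─┘ ┌─╴ ┌───┴─┤
│↓ ↲│   │↱ → ↓│
│ ╶─┤ ╶─┤ ┌─┐ │
│↳ ↓│   │↑│ │B│
├─╴ ├─╴ │ ╵ └─┤
│↓ ↲│   │↑ ← ↰│
│ ╶─┤ ┌─┴───┐ │
│↳ ↓│ │↱ ↓  │↑│
│ ╷ └─┘ ╷ ╶─┘ │
│ │↳ → ↑│↳ → ↑│
└─┴─────┴─────┘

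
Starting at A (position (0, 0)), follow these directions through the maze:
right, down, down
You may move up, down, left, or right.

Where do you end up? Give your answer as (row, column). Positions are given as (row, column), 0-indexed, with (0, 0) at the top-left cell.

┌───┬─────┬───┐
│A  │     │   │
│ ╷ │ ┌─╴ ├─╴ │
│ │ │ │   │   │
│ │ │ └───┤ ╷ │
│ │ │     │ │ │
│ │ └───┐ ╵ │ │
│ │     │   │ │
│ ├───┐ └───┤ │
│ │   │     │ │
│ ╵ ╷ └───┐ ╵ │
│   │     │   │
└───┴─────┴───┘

Following directions step by step:
Start: (0, 0)
  right: (0, 0) → (0, 1)
  down: (0, 1) → (1, 1)
  down: (1, 1) → (2, 1)
Final position: (2, 1)

Path taken:

┌───┬─────┬───┐
│A ↓│     │   │
│ ╷ │ ┌─╴ ├─╴ │
│ │↓│ │   │   │
│ │ │ └───┤ ╷ │
│ │B│     │ │ │
│ │ └───┐ ╵ │ │
│ │     │   │ │
│ ├───┐ └───┤ │
│ │   │     │ │
│ ╵ ╷ └───┐ ╵ │
│   │     │   │
└───┴─────┴───┘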